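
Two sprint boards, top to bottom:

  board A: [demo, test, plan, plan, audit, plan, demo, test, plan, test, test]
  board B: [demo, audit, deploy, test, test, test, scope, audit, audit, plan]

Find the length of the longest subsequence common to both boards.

5

Pick demo at board A[1]=board B[1], audit at board A[5]=board B[2], test at board A[8]=board B[4], test at board A[10]=board B[5], test at board A[11]=board B[6]; all 5 tasks appear in both, in order. Since dp[11][10] = 5, nothing longer is possible.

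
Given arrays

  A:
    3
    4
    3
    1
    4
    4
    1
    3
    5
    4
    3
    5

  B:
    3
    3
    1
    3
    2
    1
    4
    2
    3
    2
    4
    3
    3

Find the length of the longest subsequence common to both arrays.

Taking 3 [1,2], then 3 [3,4], then 1 [4,6], then 4 [5,7], then 4 [6,11], then 3 [8,12], then 3 [11,13] gives a common subsequence of length 7. The LCS DP gives dp[12][13] = 7, so this is optimal.

7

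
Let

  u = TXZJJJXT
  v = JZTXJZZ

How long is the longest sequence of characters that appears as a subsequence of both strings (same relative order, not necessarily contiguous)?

Taking T at u[1]=v[3] → X at u[2]=v[4] → Z at u[3]=v[7] gives a common subsequence of length 3. Since dp[8][7] = 3, nothing longer is possible.

3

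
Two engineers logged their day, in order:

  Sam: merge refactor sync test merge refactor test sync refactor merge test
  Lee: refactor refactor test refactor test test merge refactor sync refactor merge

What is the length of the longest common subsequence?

7

One common subsequence of length 7: refactor [2,4], then test [4,6], then merge [5,7], then refactor [6,8], then sync [8,9], then refactor [9,10], then merge [10,11]. The LCS DP gives dp[11][11] = 7, so this is optimal.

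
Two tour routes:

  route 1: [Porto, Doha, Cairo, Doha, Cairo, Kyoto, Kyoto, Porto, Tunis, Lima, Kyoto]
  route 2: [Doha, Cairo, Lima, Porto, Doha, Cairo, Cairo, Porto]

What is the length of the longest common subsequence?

5

One common subsequence of length 5: Porto at route 1[1]=route 2[4], Doha at route 1[2]=route 2[5], Cairo at route 1[3]=route 2[6], Cairo at route 1[5]=route 2[7], Porto at route 1[8]=route 2[8]. The LCS DP gives dp[11][8] = 5, so this is optimal.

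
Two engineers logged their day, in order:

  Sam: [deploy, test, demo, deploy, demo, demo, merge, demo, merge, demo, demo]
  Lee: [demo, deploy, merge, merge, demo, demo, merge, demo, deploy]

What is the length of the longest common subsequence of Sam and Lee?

6

Taking demo at Sam[3]=Lee[1], then deploy at Sam[4]=Lee[2], then demo at Sam[5]=Lee[5], then demo at Sam[6]=Lee[6], then merge at Sam[7]=Lee[7], then demo at Sam[8]=Lee[8] gives a common subsequence of length 6, and the DP table's final entry dp[11][9] is also 6, so no common subsequence is longer.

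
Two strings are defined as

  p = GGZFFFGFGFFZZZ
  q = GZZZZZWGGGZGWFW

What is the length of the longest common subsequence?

Taking G at p[1]=q[9], G at p[2]=q[10], Z at p[3]=q[11], G at p[7]=q[12], F at p[8]=q[14] gives a common subsequence of length 5. dp[14][15] = 5 confirms this is the maximum.

5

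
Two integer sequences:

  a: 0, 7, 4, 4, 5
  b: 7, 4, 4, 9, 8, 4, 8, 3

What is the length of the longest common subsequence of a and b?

Let dp[i][j] be the LCS length of the first i values of a and the first j values of b. dp[i][j] = dp[i-1][j-1]+1 when the i-th and j-th values match, else max(dp[i-1][j], dp[i][j-1]).
    ·  7  4  4  9  8  4  8  3
 ·  0  0  0  0  0  0  0  0  0
 0  0  0  0  0  0  0  0  0  0
 7  0  1  1  1  1  1  1  1  1
 4  0  1  2  2  2  2  2  2  2
 4  0  1  2  3  3  3  3  3  3
 5  0  1  2  3  3  3  3  3  3
dp[5][8] = 3. One LCS (by backtracking along matches): 7, 4, 4.

3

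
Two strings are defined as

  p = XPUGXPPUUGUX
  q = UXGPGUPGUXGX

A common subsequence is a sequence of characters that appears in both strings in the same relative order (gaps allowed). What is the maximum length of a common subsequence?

One common subsequence of length 7: X [1,2] → P [2,4] → U [3,6] → G [4,8] → X [5,10] → G [10,11] → X [12,12]. dp[12][12] = 7 confirms this is the maximum.

7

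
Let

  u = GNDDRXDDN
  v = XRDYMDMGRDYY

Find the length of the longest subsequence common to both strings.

Let dp[i][j] be the LCS length of the first i characters of u and the first j characters of v. dp[i][j] = dp[i-1][j-1]+1 when the i-th and j-th characters match, else max(dp[i-1][j], dp[i][j-1]).
    ·  X  R  D  Y  M  D  M  G  R  D  Y  Y
 ·  0  0  0  0  0  0  0  0  0  0  0  0  0
 G  0  0  0  0  0  0  0  0  1  1  1  1  1
 N  0  0  0  0  0  0  0  0  1  1  1  1  1
 D  0  0  0  1  1  1  1  1  1  1  2  2  2
 D  0  0  0  1  1  1  2  2  2  2  2  2  2
 R  0  0  1  1  1  1  2  2  2  3  3  3  3
 X  0  1  1  1  1  1  2  2  2  3  3  3  3
 D  0  1  1  2  2  2  2  2  2  3  4  4  4
 D  0  1  1  2  2  2  3  3  3  3  4  4  4
 N  0  1  1  2  2  2  3  3  3  3  4  4  4
dp[9][12] = 4. One LCS (by backtracking along matches): DDRD.

4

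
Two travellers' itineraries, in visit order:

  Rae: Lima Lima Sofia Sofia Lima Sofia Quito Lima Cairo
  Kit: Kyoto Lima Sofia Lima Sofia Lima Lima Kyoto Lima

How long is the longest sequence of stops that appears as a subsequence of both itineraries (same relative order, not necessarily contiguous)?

Taking Lima [1,2]; then Lima [2,4]; then Sofia [3,5]; then Lima [5,7]; then Lima [8,9] gives a common subsequence of length 5. Since dp[9][9] = 5, nothing longer is possible.

5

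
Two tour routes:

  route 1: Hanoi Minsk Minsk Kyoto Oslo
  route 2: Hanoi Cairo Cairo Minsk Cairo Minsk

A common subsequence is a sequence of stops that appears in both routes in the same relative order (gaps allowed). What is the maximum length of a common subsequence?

Taking Hanoi (route 1 #1, route 2 #1); then Minsk (route 1 #2, route 2 #4); then Minsk (route 1 #3, route 2 #6) gives a common subsequence of length 3. The LCS DP gives dp[5][6] = 3, so this is optimal.

3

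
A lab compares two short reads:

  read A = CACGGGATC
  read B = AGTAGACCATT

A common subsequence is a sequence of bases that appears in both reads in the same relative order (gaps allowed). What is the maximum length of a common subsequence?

5

Let dp[i][j] be the LCS length of the first i bases of read A and the first j bases of read B. dp[i][j] = dp[i-1][j-1]+1 when the i-th and j-th bases match, else max(dp[i-1][j], dp[i][j-1]).
    ·  A  G  T  A  G  A  C  C  A  T  T
 ·  0  0  0  0  0  0  0  0  0  0  0  0
 C  0  0  0  0  0  0  0  1  1  1  1  1
 A  0  1  1  1  1  1  1  1  1  2  2  2
 C  0  1  1  1  1  1  1  2  2  2  2  2
 G  0  1  2  2  2  2  2  2  2  2  2  2
 G  0  1  2  2  2  3  3  3  3  3  3  3
 G  0  1  2  2  2  3  3  3  3  3  3  3
 A  0  1  2  2  3  3  4  4  4  4  4  4
 T  0  1  2  3  3  3  4  4  4  4  5  5
 C  0  1  2  3  3  3  4  5  5  5  5  5
dp[9][11] = 5. One LCS (by backtracking along matches): AGGAT.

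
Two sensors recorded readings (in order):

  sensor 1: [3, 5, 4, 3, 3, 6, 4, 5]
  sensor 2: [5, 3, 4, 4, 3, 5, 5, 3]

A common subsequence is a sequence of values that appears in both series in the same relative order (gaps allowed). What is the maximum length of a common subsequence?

4

Let dp[i][j] be the LCS length of the first i values of sensor 1 and the first j values of sensor 2. dp[i][j] = dp[i-1][j-1]+1 when the i-th and j-th values match, else max(dp[i-1][j], dp[i][j-1]).
    ·  5  3  4  4  3  5  5  3
 ·  0  0  0  0  0  0  0  0  0
 3  0  0  1  1  1  1  1  1  1
 5  0  1  1  1  1  1  2  2  2
 4  0  1  1  2  2  2  2  2  2
 3  0  1  2  2  2  3  3  3  3
 3  0  1  2  2  2  3  3  3  4
 6  0  1  2  2  2  3  3  3  4
 4  0  1  2  3  3  3  3  3  4
 5  0  1  2  3  3  3  4  4  4
dp[8][8] = 4. One LCS (by backtracking along matches): 3, 4, 3, 3.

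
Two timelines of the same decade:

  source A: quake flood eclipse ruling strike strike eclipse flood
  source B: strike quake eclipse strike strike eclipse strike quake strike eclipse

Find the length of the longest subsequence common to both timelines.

One common subsequence of length 5: quake at source A[1]=source B[2], eclipse at source A[3]=source B[6], strike at source A[5]=source B[7], strike at source A[6]=source B[9], eclipse at source A[7]=source B[10]. dp[8][10] = 5 confirms this is the maximum.

5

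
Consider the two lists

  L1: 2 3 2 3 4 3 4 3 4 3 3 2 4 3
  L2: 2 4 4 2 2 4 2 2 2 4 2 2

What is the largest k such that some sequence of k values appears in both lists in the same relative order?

Pick 2 (L1 #3, L2 #1) → 4 (L1 #5, L2 #2) → 4 (L1 #7, L2 #3) → 4 (L1 #9, L2 #6) → 2 (L1 #12, L2 #9) → 4 (L1 #13, L2 #10); all 6 values appear in both, in order. dp[14][12] = 6 confirms this is the maximum.

6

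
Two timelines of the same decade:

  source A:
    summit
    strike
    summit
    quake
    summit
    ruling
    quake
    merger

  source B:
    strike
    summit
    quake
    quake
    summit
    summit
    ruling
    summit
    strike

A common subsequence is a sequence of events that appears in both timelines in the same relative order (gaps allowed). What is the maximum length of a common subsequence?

Taking strike (source A #2, source B #1); then summit (source A #3, source B #2); then quake (source A #4, source B #4); then summit (source A #5, source B #6); then ruling (source A #6, source B #7) gives a common subsequence of length 5, and the DP table's final entry dp[8][9] is also 5, so no common subsequence is longer.

5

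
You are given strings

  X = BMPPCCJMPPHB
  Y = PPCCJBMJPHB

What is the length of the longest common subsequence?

9

Match P [3,1], P [4,2], C [5,3], C [6,4], J [7,5], M [8,7], P [10,9], H [11,10], B [12,11] — 9 characters in the same relative order in both, and the DP table's final entry dp[12][11] is also 9, so no common subsequence is longer.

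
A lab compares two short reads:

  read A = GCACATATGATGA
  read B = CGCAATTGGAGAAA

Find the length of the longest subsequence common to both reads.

10

Match G at read A[1]=read B[2], then C at read A[2]=read B[3], then A at read A[3]=read B[4], then A at read A[5]=read B[5], then T at read A[6]=read B[6], then T at read A[8]=read B[7], then G at read A[9]=read B[9], then A at read A[10]=read B[10], then G at read A[12]=read B[11], then A at read A[13]=read B[14] — 10 bases in the same relative order in both. The LCS DP gives dp[13][14] = 10, so this is optimal.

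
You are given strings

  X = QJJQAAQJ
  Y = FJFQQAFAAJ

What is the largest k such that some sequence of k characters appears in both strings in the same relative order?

5

Let dp[i][j] be the LCS length of the first i characters of X and the first j characters of Y. dp[i][j] = dp[i-1][j-1]+1 when the i-th and j-th characters match, else max(dp[i-1][j], dp[i][j-1]).
    ·  F  J  F  Q  Q  A  F  A  A  J
 ·  0  0  0  0  0  0  0  0  0  0  0
 Q  0  0  0  0  1  1  1  1  1  1  1
 J  0  0  1  1  1  1  1  1  1  1  2
 J  0  0  1  1  1  1  1  1  1  1  2
 Q  0  0  1  1  2  2  2  2  2  2  2
 A  0  0  1  1  2  2  3  3  3  3  3
 A  0  0  1  1  2  2  3  3  4  4  4
 Q  0  0  1  1  2  3  3  3  4  4  4
 J  0  0  1  1  2  3  3  3  4  4  5
dp[8][10] = 5. One LCS (by backtracking along matches): QQAAJ.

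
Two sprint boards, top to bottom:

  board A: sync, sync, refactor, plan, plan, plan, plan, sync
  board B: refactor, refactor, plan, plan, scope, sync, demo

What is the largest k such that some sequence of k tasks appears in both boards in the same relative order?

Pick refactor (board A #3, board B #2), plan (board A #4, board B #3), plan (board A #5, board B #4), sync (board A #8, board B #6); all 4 tasks appear in both, in order. Since dp[8][7] = 4, nothing longer is possible.

4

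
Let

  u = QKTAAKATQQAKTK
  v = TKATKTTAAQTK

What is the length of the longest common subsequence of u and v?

7

Match K at u[2]=v[5]; then T at u[3]=v[7]; then A at u[5]=v[8]; then A at u[7]=v[9]; then Q at u[10]=v[10]; then T at u[13]=v[11]; then K at u[14]=v[12] — 7 characters in the same relative order in both, and the DP table's final entry dp[14][12] is also 7, so no common subsequence is longer.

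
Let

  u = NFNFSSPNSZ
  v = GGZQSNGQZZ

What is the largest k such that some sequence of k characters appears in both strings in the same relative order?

Taking S (u #6, v #5), N (u #8, v #6), Z (u #10, v #10) gives a common subsequence of length 3. dp[10][10] = 3 confirms this is the maximum.

3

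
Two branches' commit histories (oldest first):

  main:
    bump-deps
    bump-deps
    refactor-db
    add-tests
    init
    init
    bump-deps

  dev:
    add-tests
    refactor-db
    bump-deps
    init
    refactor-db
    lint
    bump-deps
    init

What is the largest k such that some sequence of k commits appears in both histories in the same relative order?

Match bump-deps (main #1, dev #3); then bump-deps (main #2, dev #7); then init (main #6, dev #8) — 3 commits in the same relative order in both. The LCS DP gives dp[7][8] = 3, so this is optimal.

3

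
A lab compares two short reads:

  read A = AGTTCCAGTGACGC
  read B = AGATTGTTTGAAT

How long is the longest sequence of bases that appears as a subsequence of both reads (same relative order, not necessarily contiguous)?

8

Taking A at read A[1]=read B[1], G at read A[2]=read B[2], T at read A[3]=read B[4], T at read A[4]=read B[5], G at read A[8]=read B[6], T at read A[9]=read B[9], G at read A[10]=read B[10], A at read A[11]=read B[12] gives a common subsequence of length 8. The LCS DP gives dp[14][13] = 8, so this is optimal.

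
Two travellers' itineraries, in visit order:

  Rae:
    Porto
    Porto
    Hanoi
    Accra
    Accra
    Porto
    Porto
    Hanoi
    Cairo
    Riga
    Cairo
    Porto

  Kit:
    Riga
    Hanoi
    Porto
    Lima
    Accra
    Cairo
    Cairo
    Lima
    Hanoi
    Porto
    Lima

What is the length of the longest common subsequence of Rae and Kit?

5

Taking Porto (Rae #1, Kit #3); then Accra (Rae #5, Kit #5); then Cairo (Rae #9, Kit #6); then Cairo (Rae #11, Kit #7); then Porto (Rae #12, Kit #10) gives a common subsequence of length 5. Since dp[12][11] = 5, nothing longer is possible.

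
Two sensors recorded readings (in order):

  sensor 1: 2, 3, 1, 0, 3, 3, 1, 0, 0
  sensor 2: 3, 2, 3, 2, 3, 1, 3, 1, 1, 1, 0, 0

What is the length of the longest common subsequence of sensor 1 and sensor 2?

7

One common subsequence of length 7: 2 [1,4] → 3 [2,5] → 1 [3,6] → 3 [5,7] → 1 [7,10] → 0 [8,11] → 0 [9,12]. The LCS DP gives dp[9][12] = 7, so this is optimal.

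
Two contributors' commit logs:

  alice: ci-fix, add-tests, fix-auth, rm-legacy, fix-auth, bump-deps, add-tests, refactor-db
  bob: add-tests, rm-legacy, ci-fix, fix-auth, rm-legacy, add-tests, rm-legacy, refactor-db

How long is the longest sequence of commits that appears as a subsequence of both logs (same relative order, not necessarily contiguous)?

5

Pick ci-fix at alice[1]=bob[3], fix-auth at alice[3]=bob[4], rm-legacy at alice[4]=bob[5], add-tests at alice[7]=bob[6], refactor-db at alice[8]=bob[8]; all 5 commits appear in both, in order. Since dp[8][8] = 5, nothing longer is possible.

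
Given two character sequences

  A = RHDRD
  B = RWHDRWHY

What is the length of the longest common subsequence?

Let dp[i][j] be the LCS length of the first i characters of A and the first j characters of B. dp[i][j] = dp[i-1][j-1]+1 when the i-th and j-th characters match, else max(dp[i-1][j], dp[i][j-1]).
    ·  R  W  H  D  R  W  H  Y
 ·  0  0  0  0  0  0  0  0  0
 R  0  1  1  1  1  1  1  1  1
 H  0  1  1  2  2  2  2  2  2
 D  0  1  1  2  3  3  3  3  3
 R  0  1  1  2  3  4  4  4  4
 D  0  1  1  2  3  4  4  4  4
dp[5][8] = 4. One LCS (by backtracking along matches): RHDR.

4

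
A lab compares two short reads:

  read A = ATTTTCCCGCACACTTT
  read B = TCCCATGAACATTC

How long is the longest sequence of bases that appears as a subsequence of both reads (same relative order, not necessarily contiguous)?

10

One common subsequence of length 10: T (read A #5, read B #1) → C (read A #6, read B #2) → C (read A #7, read B #3) → C (read A #8, read B #4) → G (read A #9, read B #7) → A (read A #11, read B #9) → C (read A #12, read B #10) → A (read A #13, read B #11) → T (read A #15, read B #12) → T (read A #16, read B #13). The LCS DP gives dp[17][14] = 10, so this is optimal.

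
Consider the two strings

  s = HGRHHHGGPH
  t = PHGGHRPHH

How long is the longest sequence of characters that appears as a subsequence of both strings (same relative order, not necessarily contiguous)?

Pick H (s #1, t #2), G (s #2, t #4), R (s #3, t #6), H (s #6, t #8), H (s #10, t #9); all 5 characters appear in both, in order. Since dp[10][9] = 5, nothing longer is possible.

5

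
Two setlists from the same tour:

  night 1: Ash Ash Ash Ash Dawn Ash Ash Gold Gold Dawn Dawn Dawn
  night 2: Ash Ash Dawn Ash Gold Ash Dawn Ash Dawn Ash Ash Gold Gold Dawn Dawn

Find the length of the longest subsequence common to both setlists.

11

Pick Ash at night 1[1]=night 2[2], then Ash at night 1[2]=night 2[4], then Ash at night 1[3]=night 2[6], then Ash at night 1[4]=night 2[8], then Dawn at night 1[5]=night 2[9], then Ash at night 1[6]=night 2[10], then Ash at night 1[7]=night 2[11], then Gold at night 1[8]=night 2[12], then Gold at night 1[9]=night 2[13], then Dawn at night 1[11]=night 2[14], then Dawn at night 1[12]=night 2[15]; all 11 songs appear in both, in order. Since dp[12][15] = 11, nothing longer is possible.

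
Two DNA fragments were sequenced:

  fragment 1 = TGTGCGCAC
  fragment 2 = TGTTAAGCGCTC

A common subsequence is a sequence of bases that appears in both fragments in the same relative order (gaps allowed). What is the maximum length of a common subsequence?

8

One common subsequence of length 8: T [1,1]; then G [2,2]; then T [3,4]; then G [4,7]; then C [5,8]; then G [6,9]; then C [7,10]; then C [9,12]. The LCS DP gives dp[9][12] = 8, so this is optimal.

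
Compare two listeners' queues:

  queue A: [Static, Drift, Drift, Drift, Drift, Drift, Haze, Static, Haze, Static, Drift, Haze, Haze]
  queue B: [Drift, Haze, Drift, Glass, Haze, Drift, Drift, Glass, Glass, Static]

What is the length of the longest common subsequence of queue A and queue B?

Taking Drift at queue A[2]=queue B[1]; then Drift at queue A[3]=queue B[3]; then Drift at queue A[4]=queue B[6]; then Drift at queue A[5]=queue B[7]; then Static at queue A[10]=queue B[10] gives a common subsequence of length 5. The LCS DP gives dp[13][10] = 5, so this is optimal.

5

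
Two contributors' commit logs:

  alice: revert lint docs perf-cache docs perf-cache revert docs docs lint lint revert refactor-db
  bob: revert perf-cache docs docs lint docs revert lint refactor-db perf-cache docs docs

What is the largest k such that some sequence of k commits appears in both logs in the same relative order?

7

Pick revert [1,1], perf-cache [4,2], docs [5,3], docs [8,4], docs [9,6], lint [11,8], refactor-db [13,9]; all 7 commits appear in both, in order, and the DP table's final entry dp[13][12] is also 7, so no common subsequence is longer.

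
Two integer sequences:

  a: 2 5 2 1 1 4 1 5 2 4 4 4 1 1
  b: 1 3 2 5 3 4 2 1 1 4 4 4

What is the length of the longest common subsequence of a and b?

8

One common subsequence of length 8: 2 (a #1, b #3) → 5 (a #2, b #4) → 2 (a #3, b #7) → 1 (a #5, b #8) → 1 (a #7, b #9) → 4 (a #10, b #10) → 4 (a #11, b #11) → 4 (a #12, b #12). dp[14][12] = 8 confirms this is the maximum.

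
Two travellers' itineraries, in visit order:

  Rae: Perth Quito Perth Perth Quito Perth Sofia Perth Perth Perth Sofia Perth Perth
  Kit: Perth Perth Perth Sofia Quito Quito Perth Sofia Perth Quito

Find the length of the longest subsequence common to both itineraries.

One common subsequence of length 7: Perth [1,1], Perth [3,2], Perth [4,3], Quito [5,6], Perth [6,7], Sofia [7,8], Perth [8,9]. Since dp[13][10] = 7, nothing longer is possible.

7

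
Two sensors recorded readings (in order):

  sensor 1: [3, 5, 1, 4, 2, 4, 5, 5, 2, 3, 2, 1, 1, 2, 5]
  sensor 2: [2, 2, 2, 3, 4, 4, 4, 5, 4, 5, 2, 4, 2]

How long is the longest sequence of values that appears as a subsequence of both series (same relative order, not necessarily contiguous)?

7

Taking 3 (sensor 1 #1, sensor 2 #4), then 4 (sensor 1 #4, sensor 2 #6), then 4 (sensor 1 #6, sensor 2 #7), then 5 (sensor 1 #7, sensor 2 #8), then 5 (sensor 1 #8, sensor 2 #10), then 2 (sensor 1 #9, sensor 2 #11), then 2 (sensor 1 #14, sensor 2 #13) gives a common subsequence of length 7, and the DP table's final entry dp[15][13] is also 7, so no common subsequence is longer.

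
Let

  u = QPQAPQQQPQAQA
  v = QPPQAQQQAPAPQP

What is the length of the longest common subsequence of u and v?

10

One common subsequence of length 10: Q (u #1, v #1), then P (u #2, v #3), then Q (u #3, v #4), then A (u #4, v #5), then Q (u #6, v #6), then Q (u #7, v #7), then Q (u #8, v #8), then P (u #9, v #10), then A (u #11, v #11), then Q (u #12, v #13). dp[13][14] = 10 confirms this is the maximum.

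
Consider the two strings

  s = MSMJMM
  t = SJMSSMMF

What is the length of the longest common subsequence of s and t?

Let dp[i][j] be the LCS length of the first i characters of s and the first j characters of t. dp[i][j] = dp[i-1][j-1]+1 when the i-th and j-th characters match, else max(dp[i-1][j], dp[i][j-1]).
    ·  S  J  M  S  S  M  M  F
 ·  0  0  0  0  0  0  0  0  0
 M  0  0  0  1  1  1  1  1  1
 S  0  1  1  1  2  2  2  2  2
 M  0  1  1  2  2  2  3  3  3
 J  0  1  2  2  2  2  3  3  3
 M  0  1  2  3  3  3  3  4  4
 M  0  1  2  3  3  3  4  4  4
dp[6][8] = 4. One LCS (by backtracking along matches): MSMM.

4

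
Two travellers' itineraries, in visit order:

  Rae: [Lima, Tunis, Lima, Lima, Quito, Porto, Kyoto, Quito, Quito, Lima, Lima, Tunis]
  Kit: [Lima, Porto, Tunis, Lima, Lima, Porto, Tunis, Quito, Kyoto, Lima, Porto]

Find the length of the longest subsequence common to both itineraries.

7

Pick Lima [1,1]; then Tunis [2,3]; then Lima [3,4]; then Lima [4,5]; then Quito [5,8]; then Kyoto [7,9]; then Lima [10,10]; all 7 stops appear in both, in order. dp[12][11] = 7 confirms this is the maximum.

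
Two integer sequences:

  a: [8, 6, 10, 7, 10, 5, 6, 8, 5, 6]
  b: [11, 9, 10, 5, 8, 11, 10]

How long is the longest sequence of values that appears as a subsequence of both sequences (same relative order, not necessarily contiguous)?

Pick 10 at a[5]=b[3], 5 at a[6]=b[4], 8 at a[8]=b[5]; all 3 values appear in both, in order. Since dp[10][7] = 3, nothing longer is possible.

3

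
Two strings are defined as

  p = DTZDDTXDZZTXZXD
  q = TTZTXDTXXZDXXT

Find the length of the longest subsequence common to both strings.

Pick T at p[2]=q[2], Z at p[3]=q[3], T at p[6]=q[4], X at p[7]=q[5], D at p[8]=q[6], T at p[11]=q[7], X at p[12]=q[9], Z at p[13]=q[10], X at p[14]=q[13]; all 9 characters appear in both, in order. The LCS DP gives dp[15][14] = 9, so this is optimal.

9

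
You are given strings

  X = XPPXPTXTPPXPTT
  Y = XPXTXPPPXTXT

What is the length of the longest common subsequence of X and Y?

Pick X at X[1]=Y[1] → P at X[3]=Y[2] → X at X[4]=Y[3] → T at X[6]=Y[4] → X at X[7]=Y[5] → P at X[9]=Y[7] → P at X[10]=Y[8] → X at X[11]=Y[9] → T at X[13]=Y[10] → T at X[14]=Y[12]; all 10 characters appear in both, in order. dp[14][12] = 10 confirms this is the maximum.

10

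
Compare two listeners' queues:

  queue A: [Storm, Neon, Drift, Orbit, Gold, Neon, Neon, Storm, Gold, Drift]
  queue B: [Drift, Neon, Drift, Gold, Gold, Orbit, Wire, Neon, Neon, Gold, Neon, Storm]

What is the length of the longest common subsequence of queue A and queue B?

Pick Neon at queue A[2]=queue B[2], Drift at queue A[3]=queue B[3], Orbit at queue A[4]=queue B[6], Gold at queue A[5]=queue B[10], Neon at queue A[7]=queue B[11], Storm at queue A[8]=queue B[12]; all 6 songs appear in both, in order. dp[10][12] = 6 confirms this is the maximum.

6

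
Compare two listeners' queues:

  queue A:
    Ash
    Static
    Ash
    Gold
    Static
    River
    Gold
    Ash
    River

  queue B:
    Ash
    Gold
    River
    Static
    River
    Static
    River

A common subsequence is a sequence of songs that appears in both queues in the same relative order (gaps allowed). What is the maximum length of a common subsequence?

5

Match Ash at queue A[3]=queue B[1] → Gold at queue A[4]=queue B[2] → Static at queue A[5]=queue B[4] → River at queue A[6]=queue B[5] → River at queue A[9]=queue B[7] — 5 songs in the same relative order in both, and the DP table's final entry dp[9][7] is also 5, so no common subsequence is longer.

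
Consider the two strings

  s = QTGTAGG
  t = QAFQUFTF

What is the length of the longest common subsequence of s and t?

Taking Q (s #1, t #4), T (s #2, t #7) gives a common subsequence of length 2. Since dp[7][8] = 2, nothing longer is possible.

2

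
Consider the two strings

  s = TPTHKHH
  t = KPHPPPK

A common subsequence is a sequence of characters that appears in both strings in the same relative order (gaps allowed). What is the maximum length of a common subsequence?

Pick P (s #2, t #2); then H (s #4, t #3); then K (s #5, t #7); all 3 characters appear in both, in order, and the DP table's final entry dp[7][7] is also 3, so no common subsequence is longer.

3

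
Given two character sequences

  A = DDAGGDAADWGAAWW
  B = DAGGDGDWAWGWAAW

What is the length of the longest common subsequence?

One common subsequence of length 11: D at A[2]=B[1]; then A at A[3]=B[2]; then G at A[4]=B[4]; then G at A[5]=B[6]; then D at A[6]=B[7]; then A at A[8]=B[9]; then W at A[10]=B[10]; then G at A[11]=B[11]; then A at A[12]=B[13]; then A at A[13]=B[14]; then W at A[15]=B[15]. Since dp[15][15] = 11, nothing longer is possible.

11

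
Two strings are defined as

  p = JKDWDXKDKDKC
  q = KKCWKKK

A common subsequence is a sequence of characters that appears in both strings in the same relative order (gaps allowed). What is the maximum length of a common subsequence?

5

Pick K at p[2]=q[2], then W at p[4]=q[4], then K at p[7]=q[5], then K at p[9]=q[6], then K at p[11]=q[7]; all 5 characters appear in both, in order. dp[12][7] = 5 confirms this is the maximum.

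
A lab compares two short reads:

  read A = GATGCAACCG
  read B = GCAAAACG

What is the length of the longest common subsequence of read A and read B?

6

Taking G [1,1]; then A [2,4]; then A [6,5]; then A [7,6]; then C [9,7]; then G [10,8] gives a common subsequence of length 6, and the DP table's final entry dp[10][8] is also 6, so no common subsequence is longer.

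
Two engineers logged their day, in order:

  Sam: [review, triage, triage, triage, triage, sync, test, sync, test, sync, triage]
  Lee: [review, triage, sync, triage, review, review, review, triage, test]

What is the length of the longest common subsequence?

Taking review at Sam[1]=Lee[1]; then triage at Sam[2]=Lee[2]; then triage at Sam[3]=Lee[4]; then triage at Sam[5]=Lee[8]; then test at Sam[9]=Lee[9] gives a common subsequence of length 5, and the DP table's final entry dp[11][9] is also 5, so no common subsequence is longer.

5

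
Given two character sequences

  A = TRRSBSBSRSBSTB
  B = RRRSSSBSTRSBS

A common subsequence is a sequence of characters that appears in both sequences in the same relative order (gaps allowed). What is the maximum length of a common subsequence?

Match R [2,2], then R [3,3], then S [4,5], then S [6,6], then B [7,7], then S [8,8], then R [9,10], then S [10,11], then B [11,12], then S [12,13] — 10 characters in the same relative order in both. The LCS DP gives dp[14][13] = 10, so this is optimal.

10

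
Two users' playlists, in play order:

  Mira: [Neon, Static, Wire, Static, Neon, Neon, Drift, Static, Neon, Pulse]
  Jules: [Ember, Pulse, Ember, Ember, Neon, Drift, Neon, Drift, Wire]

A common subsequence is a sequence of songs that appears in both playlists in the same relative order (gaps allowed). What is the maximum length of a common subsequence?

One common subsequence of length 3: Neon at Mira[1]=Jules[5], Neon at Mira[6]=Jules[7], Drift at Mira[7]=Jules[8]. dp[10][9] = 3 confirms this is the maximum.

3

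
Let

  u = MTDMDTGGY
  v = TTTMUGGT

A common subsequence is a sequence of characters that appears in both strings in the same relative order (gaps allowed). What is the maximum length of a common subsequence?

Let dp[i][j] be the LCS length of the first i characters of u and the first j characters of v. dp[i][j] = dp[i-1][j-1]+1 when the i-th and j-th characters match, else max(dp[i-1][j], dp[i][j-1]).
    ·  T  T  T  M  U  G  G  T
 ·  0  0  0  0  0  0  0  0  0
 M  0  0  0  0  1  1  1  1  1
 T  0  1  1  1  1  1  1  1  2
 D  0  1  1  1  1  1  1  1  2
 M  0  1  1  1  2  2  2  2  2
 D  0  1  1  1  2  2  2  2  2
 T  0  1  2  2  2  2  2  2  3
 G  0  1  2  2  2  2  3  3  3
 G  0  1  2  2  2  2  3  4  4
 Y  0  1  2  2  2  2  3  4  4
dp[9][8] = 4. One LCS (by backtracking along matches): TMGG.

4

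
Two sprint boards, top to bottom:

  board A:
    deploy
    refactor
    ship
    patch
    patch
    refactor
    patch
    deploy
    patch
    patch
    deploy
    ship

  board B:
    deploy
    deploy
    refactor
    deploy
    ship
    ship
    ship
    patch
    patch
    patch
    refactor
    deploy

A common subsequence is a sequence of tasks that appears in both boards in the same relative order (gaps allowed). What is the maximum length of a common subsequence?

7

Pick deploy at board A[1]=board B[2], then refactor at board A[2]=board B[3], then ship at board A[3]=board B[7], then patch at board A[4]=board B[9], then patch at board A[5]=board B[10], then refactor at board A[6]=board B[11], then deploy at board A[11]=board B[12]; all 7 tasks appear in both, in order. The LCS DP gives dp[12][12] = 7, so this is optimal.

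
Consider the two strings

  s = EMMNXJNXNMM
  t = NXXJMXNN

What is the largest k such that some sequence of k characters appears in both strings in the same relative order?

Pick N (s #4, t #1), X (s #5, t #3), J (s #6, t #4), N (s #7, t #7), N (s #9, t #8); all 5 characters appear in both, in order, and the DP table's final entry dp[11][8] is also 5, so no common subsequence is longer.

5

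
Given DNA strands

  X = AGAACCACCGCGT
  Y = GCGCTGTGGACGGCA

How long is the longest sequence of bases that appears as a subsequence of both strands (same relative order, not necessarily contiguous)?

7

Pick G [2,1], C [5,2], C [6,4], A [7,10], C [8,11], G [10,13], C [11,14]; all 7 bases appear in both, in order, and the DP table's final entry dp[13][15] is also 7, so no common subsequence is longer.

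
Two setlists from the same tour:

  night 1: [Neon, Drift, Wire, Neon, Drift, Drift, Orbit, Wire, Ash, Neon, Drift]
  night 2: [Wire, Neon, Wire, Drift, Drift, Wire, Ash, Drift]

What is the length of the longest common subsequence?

7

Pick Neon at night 1[1]=night 2[2] → Wire at night 1[3]=night 2[3] → Drift at night 1[5]=night 2[4] → Drift at night 1[6]=night 2[5] → Wire at night 1[8]=night 2[6] → Ash at night 1[9]=night 2[7] → Drift at night 1[11]=night 2[8]; all 7 songs appear in both, in order. The LCS DP gives dp[11][8] = 7, so this is optimal.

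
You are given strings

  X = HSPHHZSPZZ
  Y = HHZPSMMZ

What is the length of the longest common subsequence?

One common subsequence of length 5: H [4,1], then H [5,2], then Z [6,3], then S [7,5], then Z [10,8]. The LCS DP gives dp[10][8] = 5, so this is optimal.

5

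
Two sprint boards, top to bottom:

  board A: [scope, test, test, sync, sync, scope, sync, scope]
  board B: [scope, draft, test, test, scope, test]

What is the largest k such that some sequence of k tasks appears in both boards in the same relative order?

Match scope (board A #1, board B #1), test (board A #2, board B #3), test (board A #3, board B #4), scope (board A #6, board B #5) — 4 tasks in the same relative order in both. dp[8][6] = 4 confirms this is the maximum.

4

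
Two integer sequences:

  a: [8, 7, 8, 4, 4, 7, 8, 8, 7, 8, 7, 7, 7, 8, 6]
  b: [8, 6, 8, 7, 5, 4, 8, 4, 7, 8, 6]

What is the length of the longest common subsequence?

Pick 8 at a[1]=b[3], then 7 at a[2]=b[4], then 8 at a[3]=b[7], then 4 at a[5]=b[8], then 7 at a[13]=b[9], then 8 at a[14]=b[10], then 6 at a[15]=b[11]; all 7 values appear in both, in order, and the DP table's final entry dp[15][11] is also 7, so no common subsequence is longer.

7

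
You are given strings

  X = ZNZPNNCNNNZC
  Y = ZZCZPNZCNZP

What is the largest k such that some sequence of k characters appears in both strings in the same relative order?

7

Let dp[i][j] be the LCS length of the first i characters of X and the first j characters of Y. dp[i][j] = dp[i-1][j-1]+1 when the i-th and j-th characters match, else max(dp[i-1][j], dp[i][j-1]).
    ·  Z  Z  C  Z  P  N  Z  C  N  Z  P
 ·  0  0  0  0  0  0  0  0  0  0  0  0
 Z  0  1  1  1  1  1  1  1  1  1  1  1
 N  0  1  1  1  1  1  2  2  2  2  2  2
 Z  0  1  2  2  2  2  2  3  3  3  3  3
 P  0  1  2  2  2  3  3  3  3  3  3  4
 N  0  1  2  2  2  3  4  4  4  4  4  4
 N  0  1  2  2  2  3  4  4  4  5  5  5
 C  0  1  2  3  3  3  4  4  5  5  5  5
 N  0  1  2  3  3  3  4  4  5  6  6  6
 N  0  1  2  3  3  3  4  4  5  6  6  6
 N  0  1  2  3  3  3  4  4  5  6  6  6
 Z  0  1  2  3  4  4  4  5  5  6  7  7
 C  0  1  2  3  4  4  4  5  6  6  7  7
dp[12][11] = 7. One LCS (by backtracking along matches): ZZPNCNZ.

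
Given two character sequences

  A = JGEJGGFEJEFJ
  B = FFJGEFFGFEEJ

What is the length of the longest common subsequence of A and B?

Pick J [1,3] → G [2,4] → E [3,5] → G [6,8] → F [7,9] → E [8,10] → E [10,11] → J [12,12]; all 8 characters appear in both, in order. dp[12][12] = 8 confirms this is the maximum.

8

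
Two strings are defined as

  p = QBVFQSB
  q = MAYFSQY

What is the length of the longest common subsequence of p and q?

Pick F (p #4, q #4), Q (p #5, q #6); all 2 characters appear in both, in order. dp[7][7] = 2 confirms this is the maximum.

2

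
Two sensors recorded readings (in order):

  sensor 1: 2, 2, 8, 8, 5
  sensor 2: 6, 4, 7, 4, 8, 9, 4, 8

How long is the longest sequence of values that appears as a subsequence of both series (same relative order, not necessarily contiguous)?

Match 8 [3,5]; then 8 [4,8] — 2 values in the same relative order in both, and the DP table's final entry dp[5][8] is also 2, so no common subsequence is longer.

2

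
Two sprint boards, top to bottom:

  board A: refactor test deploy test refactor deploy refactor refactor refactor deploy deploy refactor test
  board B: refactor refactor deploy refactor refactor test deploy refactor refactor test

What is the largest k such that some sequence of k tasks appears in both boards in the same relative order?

8

Match refactor (board A #1, board B #1), then refactor (board A #5, board B #2), then deploy (board A #6, board B #3), then refactor (board A #7, board B #4), then refactor (board A #8, board B #5), then refactor (board A #9, board B #8), then refactor (board A #12, board B #9), then test (board A #13, board B #10) — 8 tasks in the same relative order in both, and the DP table's final entry dp[13][10] is also 8, so no common subsequence is longer.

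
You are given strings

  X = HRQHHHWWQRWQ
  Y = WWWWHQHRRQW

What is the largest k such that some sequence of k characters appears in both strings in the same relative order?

Taking H at X[1]=Y[5], then Q at X[3]=Y[6], then H at X[4]=Y[7], then Q at X[9]=Y[10], then W at X[11]=Y[11] gives a common subsequence of length 5, and the DP table's final entry dp[12][11] is also 5, so no common subsequence is longer.

5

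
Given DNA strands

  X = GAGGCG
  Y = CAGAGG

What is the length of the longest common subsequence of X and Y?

One common subsequence of length 4: G [1,3] → A [2,4] → G [4,5] → G [6,6]. The LCS DP gives dp[6][6] = 4, so this is optimal.

4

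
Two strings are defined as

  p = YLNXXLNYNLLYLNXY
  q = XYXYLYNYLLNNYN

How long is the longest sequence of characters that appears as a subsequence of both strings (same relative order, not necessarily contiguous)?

Pick Y at p[1]=q[2], then X at p[4]=q[3], then L at p[6]=q[5], then N at p[7]=q[7], then Y at p[8]=q[8], then L at p[10]=q[9], then L at p[11]=q[10], then Y at p[12]=q[13], then N at p[14]=q[14]; all 9 characters appear in both, in order. The LCS DP gives dp[16][14] = 9, so this is optimal.

9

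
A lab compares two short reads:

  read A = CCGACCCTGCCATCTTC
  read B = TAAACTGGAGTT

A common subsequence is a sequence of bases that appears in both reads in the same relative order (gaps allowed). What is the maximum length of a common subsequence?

7

Taking A [4,4], then C [7,5], then T [8,6], then G [9,8], then A [12,9], then T [15,11], then T [16,12] gives a common subsequence of length 7. Since dp[17][12] = 7, nothing longer is possible.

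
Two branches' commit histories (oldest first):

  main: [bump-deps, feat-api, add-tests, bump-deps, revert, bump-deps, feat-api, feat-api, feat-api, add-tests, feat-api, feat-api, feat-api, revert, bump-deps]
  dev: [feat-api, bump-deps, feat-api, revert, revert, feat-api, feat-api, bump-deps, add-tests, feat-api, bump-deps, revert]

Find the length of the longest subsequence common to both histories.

Pick bump-deps at main[1]=dev[2], feat-api at main[2]=dev[3], revert at main[5]=dev[5], feat-api at main[7]=dev[6], feat-api at main[8]=dev[7], add-tests at main[10]=dev[9], feat-api at main[11]=dev[10], revert at main[14]=dev[12]; all 8 commits appear in both, in order. dp[15][12] = 8 confirms this is the maximum.

8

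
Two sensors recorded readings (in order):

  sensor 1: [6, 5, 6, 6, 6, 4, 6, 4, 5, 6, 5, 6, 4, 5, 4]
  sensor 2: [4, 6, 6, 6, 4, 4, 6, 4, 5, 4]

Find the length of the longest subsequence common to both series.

Taking 6 (sensor 1 #3, sensor 2 #2) → 6 (sensor 1 #4, sensor 2 #3) → 6 (sensor 1 #5, sensor 2 #4) → 4 (sensor 1 #6, sensor 2 #5) → 4 (sensor 1 #8, sensor 2 #6) → 6 (sensor 1 #12, sensor 2 #7) → 4 (sensor 1 #13, sensor 2 #8) → 5 (sensor 1 #14, sensor 2 #9) → 4 (sensor 1 #15, sensor 2 #10) gives a common subsequence of length 9. Since dp[15][10] = 9, nothing longer is possible.

9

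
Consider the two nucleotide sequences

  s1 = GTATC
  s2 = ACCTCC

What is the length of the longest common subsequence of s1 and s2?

3

One common subsequence of length 3: A (s1 #3, s2 #1) → T (s1 #4, s2 #4) → C (s1 #5, s2 #6). dp[5][6] = 3 confirms this is the maximum.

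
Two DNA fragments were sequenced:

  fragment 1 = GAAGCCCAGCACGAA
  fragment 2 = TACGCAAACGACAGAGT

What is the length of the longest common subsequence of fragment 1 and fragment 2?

9

Pick G at fragment 1[1]=fragment 2[4]; then A at fragment 1[2]=fragment 2[7]; then A at fragment 1[3]=fragment 2[8]; then G at fragment 1[4]=fragment 2[10]; then C at fragment 1[7]=fragment 2[12]; then A at fragment 1[8]=fragment 2[13]; then G at fragment 1[9]=fragment 2[14]; then A at fragment 1[11]=fragment 2[15]; then G at fragment 1[13]=fragment 2[16]; all 9 bases appear in both, in order. dp[15][17] = 9 confirms this is the maximum.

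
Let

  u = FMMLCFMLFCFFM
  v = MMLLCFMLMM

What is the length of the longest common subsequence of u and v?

8

Let dp[i][j] be the LCS length of the first i characters of u and the first j characters of v. dp[i][j] = dp[i-1][j-1]+1 when the i-th and j-th characters match, else max(dp[i-1][j], dp[i][j-1]).
    ·  M  M  L  L  C  F  M  L  M  M
 ·  0  0  0  0  0  0  0  0  0  0  0
 F  0  0  0  0  0  0  1  1  1  1  1
 M  0  1  1  1  1  1  1  2  2  2  2
 M  0  1  2  2  2  2  2  2  2  3  3
 L  0  1  2  3  3  3  3  3  3  3  3
 C  0  1  2  3  3  4  4  4  4  4  4
 F  0  1  2  3  3  4  5  5  5  5  5
 M  0  1  2  3  3  4  5  6  6  6  6
 L  0  1  2  3  4  4  5  6  7  7  7
 F  0  1  2  3  4  4  5  6  7  7  7
 C  0  1  2  3  4  5  5  6  7  7  7
 F  0  1  2  3  4  5  6  6  7  7  7
 F  0  1  2  3  4  5  6  6  7  7  7
 M  0  1  2  3  4  5  6  7  7  8  8
dp[13][10] = 8. One LCS (by backtracking along matches): MMLCFMLM.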